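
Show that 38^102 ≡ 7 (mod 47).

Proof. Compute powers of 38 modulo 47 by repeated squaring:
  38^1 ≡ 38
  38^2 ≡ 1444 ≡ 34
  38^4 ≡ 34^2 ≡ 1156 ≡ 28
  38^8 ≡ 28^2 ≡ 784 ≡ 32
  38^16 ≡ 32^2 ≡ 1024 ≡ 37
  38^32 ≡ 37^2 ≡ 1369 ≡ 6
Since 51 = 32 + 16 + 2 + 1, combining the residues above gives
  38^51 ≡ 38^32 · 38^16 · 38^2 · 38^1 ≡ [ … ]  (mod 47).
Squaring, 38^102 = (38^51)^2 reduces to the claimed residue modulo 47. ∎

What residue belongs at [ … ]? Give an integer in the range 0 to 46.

30

Multiply the listed residues: 6 · 37 · 34 · 38 = 222 → 7548 → 286824.
Reducing modulo 47: 286824 = 6102·47 + 30, so 38^51 ≡ 30.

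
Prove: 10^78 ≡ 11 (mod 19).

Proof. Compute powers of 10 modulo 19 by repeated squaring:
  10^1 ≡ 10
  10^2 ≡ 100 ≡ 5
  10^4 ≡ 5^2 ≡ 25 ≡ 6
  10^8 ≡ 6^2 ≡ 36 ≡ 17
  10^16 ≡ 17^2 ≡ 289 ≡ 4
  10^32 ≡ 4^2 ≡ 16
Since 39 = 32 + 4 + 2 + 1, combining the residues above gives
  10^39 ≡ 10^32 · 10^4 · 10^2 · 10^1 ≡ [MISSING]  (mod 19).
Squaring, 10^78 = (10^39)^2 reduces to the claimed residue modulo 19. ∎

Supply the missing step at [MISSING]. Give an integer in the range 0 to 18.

Multiply the listed residues: 16 · 6 · 5 · 10 = 96 → 480 → 4800.
Reducing modulo 19: 4800 = 252·19 + 12, so 10^39 ≡ 12.

12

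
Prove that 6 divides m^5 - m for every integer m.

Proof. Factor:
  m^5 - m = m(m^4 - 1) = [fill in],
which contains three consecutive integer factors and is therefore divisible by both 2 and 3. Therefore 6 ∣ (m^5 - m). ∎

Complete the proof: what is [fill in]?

(m - 1)m(m + 1)(m^2 + 1)

m^4 - 1 = (m^2 - 1)(m^2 + 1), and m^2 - 1 = (m-1)(m+1).
So m(m^4 - 1) = (m - 1)m(m + 1)(m^2 + 1).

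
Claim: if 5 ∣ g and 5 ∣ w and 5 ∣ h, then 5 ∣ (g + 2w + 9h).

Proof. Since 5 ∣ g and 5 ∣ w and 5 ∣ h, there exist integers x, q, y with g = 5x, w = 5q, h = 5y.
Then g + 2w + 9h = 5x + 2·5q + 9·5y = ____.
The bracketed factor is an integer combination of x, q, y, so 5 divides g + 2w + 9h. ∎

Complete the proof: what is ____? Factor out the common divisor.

5(2q + x + 9y)

Each term has a factor of 5: 5x + 2·5q + 9·5y = 5·(2q + x + 9y).
Since 2q + x + 9y is an integer, 5 ∣ (g + 2w + 9h).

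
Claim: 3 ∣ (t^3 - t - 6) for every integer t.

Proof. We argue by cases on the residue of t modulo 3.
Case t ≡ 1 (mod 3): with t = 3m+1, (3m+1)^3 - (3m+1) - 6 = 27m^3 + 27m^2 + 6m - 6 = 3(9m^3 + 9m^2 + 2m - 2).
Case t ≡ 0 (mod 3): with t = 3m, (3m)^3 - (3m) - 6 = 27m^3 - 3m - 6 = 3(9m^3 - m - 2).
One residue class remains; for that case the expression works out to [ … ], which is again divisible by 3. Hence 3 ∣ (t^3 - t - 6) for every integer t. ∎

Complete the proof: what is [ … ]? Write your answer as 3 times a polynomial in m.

3(9m^3 + 18m^2 + 11m)

The residues treated are {1, 0}, so the missing case is t ≡ 2 (mod 3); write t = 3m+2.
Then (3m+2)^3 - (3m+2) - 6 = 27m^3 + 54m^2 + 33m = 3(9m^3 + 18m^2 + 11m).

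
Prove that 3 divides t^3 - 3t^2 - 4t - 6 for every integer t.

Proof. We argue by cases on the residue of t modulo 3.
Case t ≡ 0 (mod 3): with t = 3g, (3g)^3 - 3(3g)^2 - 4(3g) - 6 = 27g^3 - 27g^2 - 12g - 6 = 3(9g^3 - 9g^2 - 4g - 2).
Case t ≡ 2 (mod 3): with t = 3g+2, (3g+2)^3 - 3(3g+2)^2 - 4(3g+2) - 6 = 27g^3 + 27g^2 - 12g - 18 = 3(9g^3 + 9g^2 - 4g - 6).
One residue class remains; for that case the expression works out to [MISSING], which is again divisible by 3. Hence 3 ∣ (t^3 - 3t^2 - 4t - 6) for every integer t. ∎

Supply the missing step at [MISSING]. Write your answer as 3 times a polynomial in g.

3(9g^3 - 7g - 4)

The residues treated are {0, 2}, so the missing case is t ≡ 1 (mod 3); write t = 3g+1.
Then (3g+1)^3 - 3(3g+1)^2 - 4(3g+1) - 6 = 27g^3 - 21g - 12 = 3(9g^3 - 7g - 4).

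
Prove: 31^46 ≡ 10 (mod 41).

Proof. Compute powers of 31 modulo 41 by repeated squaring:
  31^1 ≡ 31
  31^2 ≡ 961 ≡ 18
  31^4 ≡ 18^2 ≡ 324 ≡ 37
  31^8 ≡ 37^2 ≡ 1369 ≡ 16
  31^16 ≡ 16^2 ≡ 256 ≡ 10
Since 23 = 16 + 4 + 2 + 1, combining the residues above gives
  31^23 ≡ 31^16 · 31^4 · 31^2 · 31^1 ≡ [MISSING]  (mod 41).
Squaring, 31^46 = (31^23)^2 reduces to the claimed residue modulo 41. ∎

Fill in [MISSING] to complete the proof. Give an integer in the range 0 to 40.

25

31^16 · 31^4 · 31^2 · 31^1 ≡ 10 · 37 · 18 · 31 = 206460.
206460 mod 41 = 25, so 31^23 ≡ 25 (mod 41).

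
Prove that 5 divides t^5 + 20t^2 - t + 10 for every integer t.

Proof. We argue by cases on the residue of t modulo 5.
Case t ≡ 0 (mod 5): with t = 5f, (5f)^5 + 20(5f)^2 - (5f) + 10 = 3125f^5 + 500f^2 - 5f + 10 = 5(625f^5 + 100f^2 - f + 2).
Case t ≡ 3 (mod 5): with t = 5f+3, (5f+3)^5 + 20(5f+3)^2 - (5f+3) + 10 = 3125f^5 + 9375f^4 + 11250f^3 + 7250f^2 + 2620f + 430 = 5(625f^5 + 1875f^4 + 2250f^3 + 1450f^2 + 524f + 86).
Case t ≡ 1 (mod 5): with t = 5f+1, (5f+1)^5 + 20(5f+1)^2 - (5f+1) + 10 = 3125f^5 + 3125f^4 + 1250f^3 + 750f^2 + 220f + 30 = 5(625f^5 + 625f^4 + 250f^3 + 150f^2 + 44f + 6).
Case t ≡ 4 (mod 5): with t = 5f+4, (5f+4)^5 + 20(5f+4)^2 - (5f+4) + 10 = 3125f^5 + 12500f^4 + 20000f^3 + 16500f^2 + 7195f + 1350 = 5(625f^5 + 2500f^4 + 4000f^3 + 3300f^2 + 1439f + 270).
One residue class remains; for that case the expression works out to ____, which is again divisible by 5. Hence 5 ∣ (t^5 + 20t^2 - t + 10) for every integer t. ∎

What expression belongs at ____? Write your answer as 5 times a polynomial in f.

5(625f^5 + 1250f^4 + 1000f^3 + 500f^2 + 159f + 24)

The residues treated are {0, 3, 1, 4}, so the missing case is t ≡ 2 (mod 5); write t = 5f+2.
Then (5f+2)^5 + 20(5f+2)^2 - (5f+2) + 10 = 3125f^5 + 6250f^4 + 5000f^3 + 2500f^2 + 795f + 120 = 5(625f^5 + 1250f^4 + 1000f^3 + 500f^2 + 159f + 24).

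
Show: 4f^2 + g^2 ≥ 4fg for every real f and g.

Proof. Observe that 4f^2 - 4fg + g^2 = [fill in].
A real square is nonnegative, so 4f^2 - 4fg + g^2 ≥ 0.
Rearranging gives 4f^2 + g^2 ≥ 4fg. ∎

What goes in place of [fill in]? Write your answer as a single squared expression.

(2f - g)^2

4f^2 - 4fg + g^2 is a perfect-square trinomial: the outer terms are (2f)^2 and (g)^2, and the cross term is -2·2f·g.
So 4f^2 - 4fg + g^2 = (2f - g)^2 ≥ 0.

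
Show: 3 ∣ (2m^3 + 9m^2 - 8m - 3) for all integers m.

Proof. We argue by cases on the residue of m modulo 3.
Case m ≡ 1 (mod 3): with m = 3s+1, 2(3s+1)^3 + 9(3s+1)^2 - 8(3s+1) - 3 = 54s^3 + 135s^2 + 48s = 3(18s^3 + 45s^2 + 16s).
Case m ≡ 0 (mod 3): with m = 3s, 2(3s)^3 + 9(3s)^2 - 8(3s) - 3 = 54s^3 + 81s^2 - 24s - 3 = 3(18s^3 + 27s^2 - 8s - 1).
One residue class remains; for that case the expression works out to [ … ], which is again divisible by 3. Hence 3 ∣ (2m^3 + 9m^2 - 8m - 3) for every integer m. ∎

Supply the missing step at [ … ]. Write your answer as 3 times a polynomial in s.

The residues treated are {1, 0}, so the missing case is m ≡ 2 (mod 3); write m = 3s+2.
Then 2(3s+2)^3 + 9(3s+2)^2 - 8(3s+2) - 3 = 54s^3 + 189s^2 + 156s + 33 = 3(18s^3 + 63s^2 + 52s + 11).

3(18s^3 + 63s^2 + 52s + 11)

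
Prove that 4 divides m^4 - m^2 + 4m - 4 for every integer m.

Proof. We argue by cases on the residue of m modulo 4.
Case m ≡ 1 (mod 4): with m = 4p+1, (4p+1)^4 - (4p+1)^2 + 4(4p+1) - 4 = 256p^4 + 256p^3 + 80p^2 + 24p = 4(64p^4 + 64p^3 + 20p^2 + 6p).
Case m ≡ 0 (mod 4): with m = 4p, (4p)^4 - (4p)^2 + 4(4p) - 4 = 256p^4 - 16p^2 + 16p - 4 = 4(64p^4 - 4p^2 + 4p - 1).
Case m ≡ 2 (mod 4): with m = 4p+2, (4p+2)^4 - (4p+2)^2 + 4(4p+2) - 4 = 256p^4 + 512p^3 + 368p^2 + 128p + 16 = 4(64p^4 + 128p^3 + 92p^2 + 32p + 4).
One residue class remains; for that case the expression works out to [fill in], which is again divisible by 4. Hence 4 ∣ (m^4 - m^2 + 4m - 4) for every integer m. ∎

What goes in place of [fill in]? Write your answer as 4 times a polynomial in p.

Only m ≡ 3 (mod 4) is unaccounted for. Put m = 4p+3:
(4p+3)^4 - (4p+3)^2 + 4(4p+3) - 4 expands to 256p^4 + 768p^3 + 848p^2 + 424p + 80,
and factoring out 4 leaves 4(64p^4 + 192p^3 + 212p^2 + 106p + 20).

4(64p^4 + 192p^3 + 212p^2 + 106p + 20)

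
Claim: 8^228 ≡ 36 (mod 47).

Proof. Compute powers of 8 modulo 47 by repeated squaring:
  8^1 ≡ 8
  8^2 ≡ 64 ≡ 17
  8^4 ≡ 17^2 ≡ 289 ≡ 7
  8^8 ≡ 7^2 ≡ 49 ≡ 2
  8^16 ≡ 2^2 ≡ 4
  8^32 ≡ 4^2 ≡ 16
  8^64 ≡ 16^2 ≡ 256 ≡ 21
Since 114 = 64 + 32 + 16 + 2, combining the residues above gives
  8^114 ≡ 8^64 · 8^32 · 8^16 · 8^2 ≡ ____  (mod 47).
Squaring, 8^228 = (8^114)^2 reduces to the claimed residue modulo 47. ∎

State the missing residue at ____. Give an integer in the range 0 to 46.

8^64 · 8^32 · 8^16 · 8^2 ≡ 21 · 16 · 4 · 17 = 22848.
22848 mod 47 = 6, so 8^114 ≡ 6 (mod 47).

6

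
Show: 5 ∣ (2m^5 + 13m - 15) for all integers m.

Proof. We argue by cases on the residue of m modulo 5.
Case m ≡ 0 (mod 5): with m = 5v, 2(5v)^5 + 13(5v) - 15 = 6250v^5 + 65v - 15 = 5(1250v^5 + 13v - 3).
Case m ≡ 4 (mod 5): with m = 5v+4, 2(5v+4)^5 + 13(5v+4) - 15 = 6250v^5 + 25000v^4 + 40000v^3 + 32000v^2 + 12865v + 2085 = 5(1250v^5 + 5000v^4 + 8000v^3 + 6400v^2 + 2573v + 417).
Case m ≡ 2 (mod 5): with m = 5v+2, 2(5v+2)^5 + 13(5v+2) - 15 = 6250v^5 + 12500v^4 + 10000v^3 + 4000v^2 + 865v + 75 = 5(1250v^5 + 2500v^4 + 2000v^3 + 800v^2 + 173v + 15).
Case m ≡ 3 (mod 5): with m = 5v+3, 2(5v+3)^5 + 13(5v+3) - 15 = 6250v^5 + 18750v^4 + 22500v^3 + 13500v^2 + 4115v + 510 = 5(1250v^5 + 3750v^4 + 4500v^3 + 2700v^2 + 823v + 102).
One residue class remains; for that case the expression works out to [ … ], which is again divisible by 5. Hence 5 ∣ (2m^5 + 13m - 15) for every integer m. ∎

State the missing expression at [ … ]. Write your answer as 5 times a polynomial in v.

The residues treated are {0, 4, 2, 3}, so the missing case is m ≡ 1 (mod 5); write m = 5v+1.
Then 2(5v+1)^5 + 13(5v+1) - 15 = 6250v^5 + 6250v^4 + 2500v^3 + 500v^2 + 115v = 5(1250v^5 + 1250v^4 + 500v^3 + 100v^2 + 23v).

5(1250v^5 + 1250v^4 + 500v^3 + 100v^2 + 23v)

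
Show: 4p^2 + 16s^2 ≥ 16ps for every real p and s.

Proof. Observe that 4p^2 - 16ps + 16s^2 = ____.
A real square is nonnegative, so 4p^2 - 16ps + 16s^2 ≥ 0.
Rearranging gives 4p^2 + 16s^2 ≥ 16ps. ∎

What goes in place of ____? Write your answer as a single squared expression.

(2p - 4s)^2

4p^2 - 16ps + 16s^2 is a perfect-square trinomial: the outer terms are (2p)^2 and (4s)^2, and the cross term is -2·2p·4s.
So 4p^2 - 16ps + 16s^2 = (2p - 4s)^2 ≥ 0.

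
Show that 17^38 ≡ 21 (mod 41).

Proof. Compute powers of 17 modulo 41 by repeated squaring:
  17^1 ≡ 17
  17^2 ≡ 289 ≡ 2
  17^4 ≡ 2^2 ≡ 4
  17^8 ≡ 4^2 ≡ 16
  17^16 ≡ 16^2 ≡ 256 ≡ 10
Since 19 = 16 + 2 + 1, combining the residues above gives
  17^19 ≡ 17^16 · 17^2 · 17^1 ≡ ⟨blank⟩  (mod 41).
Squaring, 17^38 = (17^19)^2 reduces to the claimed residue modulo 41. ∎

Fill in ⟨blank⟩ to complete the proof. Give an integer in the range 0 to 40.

12

Multiply the listed residues: 10 · 2 · 17 = 20 → 340.
Reducing modulo 41: 340 = 8·41 + 12, so 17^19 ≡ 12.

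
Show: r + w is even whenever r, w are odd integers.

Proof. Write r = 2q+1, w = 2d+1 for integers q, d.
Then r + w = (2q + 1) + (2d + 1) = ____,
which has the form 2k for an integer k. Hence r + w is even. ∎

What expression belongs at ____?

Expanding: (2q + 1) + (2d + 1) = 2d + 2q + 2.
Every term is even; pulling out the factor of 2 gives 2(d + q + 1).

2(d + q + 1)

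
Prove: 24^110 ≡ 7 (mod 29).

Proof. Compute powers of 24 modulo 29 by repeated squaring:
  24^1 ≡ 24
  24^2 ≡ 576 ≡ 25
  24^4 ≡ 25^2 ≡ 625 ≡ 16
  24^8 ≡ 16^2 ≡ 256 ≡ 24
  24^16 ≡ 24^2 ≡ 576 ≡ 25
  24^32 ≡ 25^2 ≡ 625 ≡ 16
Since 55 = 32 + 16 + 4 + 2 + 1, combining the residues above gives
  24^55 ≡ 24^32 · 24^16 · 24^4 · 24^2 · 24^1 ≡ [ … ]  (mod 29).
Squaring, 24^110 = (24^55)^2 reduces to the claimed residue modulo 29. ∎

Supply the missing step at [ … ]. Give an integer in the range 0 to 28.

23

Multiply the listed residues: 16 · 25 · 16 · 25 · 24 = 400 → 6400 → 160000 → 3840000.
Reducing modulo 29: 3840000 = 132413·29 + 23, so 24^55 ≡ 23.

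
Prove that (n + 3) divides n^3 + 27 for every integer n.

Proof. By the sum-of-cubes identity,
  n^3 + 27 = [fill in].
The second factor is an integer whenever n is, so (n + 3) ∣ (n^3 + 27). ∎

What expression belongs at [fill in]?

a^3 + b^3 = (a + b)(a^2 - ab + b^2). With a = n, b = 3:
n^3 + 27 = (n + 3)(n^2 - 3n + 9).

(n + 3)(n^2 - 3n + 9)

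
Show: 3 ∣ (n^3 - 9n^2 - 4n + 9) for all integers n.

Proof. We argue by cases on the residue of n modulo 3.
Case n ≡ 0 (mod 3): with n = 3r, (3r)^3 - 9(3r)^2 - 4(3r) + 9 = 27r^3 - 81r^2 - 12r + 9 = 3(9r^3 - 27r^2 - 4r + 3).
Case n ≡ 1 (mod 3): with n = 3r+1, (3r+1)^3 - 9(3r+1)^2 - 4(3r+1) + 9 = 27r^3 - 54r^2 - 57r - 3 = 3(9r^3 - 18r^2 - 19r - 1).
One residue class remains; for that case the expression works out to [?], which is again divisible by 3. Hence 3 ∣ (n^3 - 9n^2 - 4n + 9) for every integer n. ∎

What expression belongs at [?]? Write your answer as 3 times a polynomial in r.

3(9r^3 - 9r^2 - 28r - 9)

The residues treated are {0, 1}, so the missing case is n ≡ 2 (mod 3); write n = 3r+2.
Then (3r+2)^3 - 9(3r+2)^2 - 4(3r+2) + 9 = 27r^3 - 27r^2 - 84r - 27 = 3(9r^3 - 9r^2 - 28r - 9).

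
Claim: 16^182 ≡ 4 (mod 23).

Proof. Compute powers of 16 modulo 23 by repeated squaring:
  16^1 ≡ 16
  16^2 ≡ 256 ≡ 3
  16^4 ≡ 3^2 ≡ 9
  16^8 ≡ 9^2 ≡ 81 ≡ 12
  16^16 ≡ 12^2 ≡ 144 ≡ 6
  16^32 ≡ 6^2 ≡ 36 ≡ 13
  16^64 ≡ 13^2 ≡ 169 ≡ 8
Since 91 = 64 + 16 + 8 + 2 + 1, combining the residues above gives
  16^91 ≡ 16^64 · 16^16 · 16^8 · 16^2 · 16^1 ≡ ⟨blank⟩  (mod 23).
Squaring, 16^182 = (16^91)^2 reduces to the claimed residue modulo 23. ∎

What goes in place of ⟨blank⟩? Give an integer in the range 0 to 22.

16^64 · 16^16 · 16^8 · 16^2 · 16^1 ≡ 8 · 6 · 12 · 3 · 16 = 27648.
27648 mod 23 = 2, so 16^91 ≡ 2 (mod 23).

2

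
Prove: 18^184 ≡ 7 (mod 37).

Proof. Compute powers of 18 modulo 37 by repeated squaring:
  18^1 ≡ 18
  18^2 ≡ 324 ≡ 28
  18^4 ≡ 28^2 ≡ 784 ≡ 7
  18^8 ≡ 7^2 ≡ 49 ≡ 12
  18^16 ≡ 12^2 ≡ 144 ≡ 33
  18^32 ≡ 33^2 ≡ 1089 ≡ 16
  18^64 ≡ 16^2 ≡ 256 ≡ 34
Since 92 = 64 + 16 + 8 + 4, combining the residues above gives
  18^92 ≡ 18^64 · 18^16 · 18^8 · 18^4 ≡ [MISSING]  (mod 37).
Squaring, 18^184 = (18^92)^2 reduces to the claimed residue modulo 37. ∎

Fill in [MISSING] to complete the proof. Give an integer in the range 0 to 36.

Multiply the listed residues: 34 · 33 · 12 · 7 = 1122 → 13464 → 94248.
Reducing modulo 37: 94248 = 2547·37 + 9, so 18^92 ≡ 9.

9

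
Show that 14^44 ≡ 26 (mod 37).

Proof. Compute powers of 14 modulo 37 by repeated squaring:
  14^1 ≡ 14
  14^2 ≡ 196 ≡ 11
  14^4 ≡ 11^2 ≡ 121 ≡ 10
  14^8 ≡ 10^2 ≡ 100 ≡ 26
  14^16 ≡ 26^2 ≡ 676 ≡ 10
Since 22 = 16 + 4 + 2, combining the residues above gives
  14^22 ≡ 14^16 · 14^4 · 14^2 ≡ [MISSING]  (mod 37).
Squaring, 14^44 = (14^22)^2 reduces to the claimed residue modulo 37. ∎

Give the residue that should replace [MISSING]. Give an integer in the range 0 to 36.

Multiply the listed residues: 10 · 10 · 11 = 100 → 1100.
Reducing modulo 37: 1100 = 29·37 + 27, so 14^22 ≡ 27.

27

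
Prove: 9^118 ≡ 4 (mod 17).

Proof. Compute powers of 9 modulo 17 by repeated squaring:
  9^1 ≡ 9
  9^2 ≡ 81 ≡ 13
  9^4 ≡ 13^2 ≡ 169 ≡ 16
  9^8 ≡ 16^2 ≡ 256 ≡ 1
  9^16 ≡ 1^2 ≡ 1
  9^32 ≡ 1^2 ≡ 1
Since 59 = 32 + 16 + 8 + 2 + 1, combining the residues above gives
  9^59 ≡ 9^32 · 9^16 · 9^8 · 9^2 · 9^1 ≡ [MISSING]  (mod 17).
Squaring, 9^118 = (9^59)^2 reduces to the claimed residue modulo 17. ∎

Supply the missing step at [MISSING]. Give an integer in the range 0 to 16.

15

9^32 · 9^16 · 9^8 · 9^2 · 9^1 ≡ 1 · 1 · 1 · 13 · 9 = 117.
117 mod 17 = 15, so 9^59 ≡ 15 (mod 17).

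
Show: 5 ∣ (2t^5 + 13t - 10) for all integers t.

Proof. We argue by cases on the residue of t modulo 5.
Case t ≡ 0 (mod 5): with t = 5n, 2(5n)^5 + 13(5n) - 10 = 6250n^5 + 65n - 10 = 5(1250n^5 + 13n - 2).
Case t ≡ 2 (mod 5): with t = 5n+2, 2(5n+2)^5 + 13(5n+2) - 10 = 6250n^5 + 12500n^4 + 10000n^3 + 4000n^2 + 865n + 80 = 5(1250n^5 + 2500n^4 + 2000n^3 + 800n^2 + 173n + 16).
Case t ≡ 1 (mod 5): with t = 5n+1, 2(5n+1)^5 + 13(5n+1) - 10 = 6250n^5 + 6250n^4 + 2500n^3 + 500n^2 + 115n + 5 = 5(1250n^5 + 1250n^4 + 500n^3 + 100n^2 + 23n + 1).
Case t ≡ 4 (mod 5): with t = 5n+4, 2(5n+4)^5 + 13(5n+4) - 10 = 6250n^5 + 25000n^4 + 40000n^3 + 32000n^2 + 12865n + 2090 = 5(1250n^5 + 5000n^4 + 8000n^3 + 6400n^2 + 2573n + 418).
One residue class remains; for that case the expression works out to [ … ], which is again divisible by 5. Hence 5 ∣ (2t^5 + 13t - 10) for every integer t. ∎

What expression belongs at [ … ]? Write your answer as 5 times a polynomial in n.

Only t ≡ 3 (mod 5) is unaccounted for. Put t = 5n+3:
2(5n+3)^5 + 13(5n+3) - 10 expands to 6250n^5 + 18750n^4 + 22500n^3 + 13500n^2 + 4115n + 515,
and factoring out 5 leaves 5(1250n^5 + 3750n^4 + 4500n^3 + 2700n^2 + 823n + 103).

5(1250n^5 + 3750n^4 + 4500n^3 + 2700n^2 + 823n + 103)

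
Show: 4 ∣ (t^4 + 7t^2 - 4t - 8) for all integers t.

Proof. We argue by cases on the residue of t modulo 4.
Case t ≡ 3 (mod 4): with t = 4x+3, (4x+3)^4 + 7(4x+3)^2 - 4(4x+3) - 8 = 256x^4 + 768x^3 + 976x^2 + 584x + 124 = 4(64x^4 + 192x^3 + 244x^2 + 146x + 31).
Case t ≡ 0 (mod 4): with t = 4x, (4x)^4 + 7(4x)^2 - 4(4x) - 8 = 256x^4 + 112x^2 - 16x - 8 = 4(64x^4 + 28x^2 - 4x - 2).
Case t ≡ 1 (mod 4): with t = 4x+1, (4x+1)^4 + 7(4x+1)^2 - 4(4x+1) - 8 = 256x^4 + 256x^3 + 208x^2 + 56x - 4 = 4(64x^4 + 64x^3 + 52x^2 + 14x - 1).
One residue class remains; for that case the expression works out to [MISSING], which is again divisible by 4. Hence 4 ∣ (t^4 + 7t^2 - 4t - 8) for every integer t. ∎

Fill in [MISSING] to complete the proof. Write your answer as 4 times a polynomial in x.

4(64x^4 + 128x^3 + 124x^2 + 56x + 7)

The residues treated are {3, 0, 1}, so the missing case is t ≡ 2 (mod 4); write t = 4x+2.
Then (4x+2)^4 + 7(4x+2)^2 - 4(4x+2) - 8 = 256x^4 + 512x^3 + 496x^2 + 224x + 28 = 4(64x^4 + 128x^3 + 124x^2 + 56x + 7).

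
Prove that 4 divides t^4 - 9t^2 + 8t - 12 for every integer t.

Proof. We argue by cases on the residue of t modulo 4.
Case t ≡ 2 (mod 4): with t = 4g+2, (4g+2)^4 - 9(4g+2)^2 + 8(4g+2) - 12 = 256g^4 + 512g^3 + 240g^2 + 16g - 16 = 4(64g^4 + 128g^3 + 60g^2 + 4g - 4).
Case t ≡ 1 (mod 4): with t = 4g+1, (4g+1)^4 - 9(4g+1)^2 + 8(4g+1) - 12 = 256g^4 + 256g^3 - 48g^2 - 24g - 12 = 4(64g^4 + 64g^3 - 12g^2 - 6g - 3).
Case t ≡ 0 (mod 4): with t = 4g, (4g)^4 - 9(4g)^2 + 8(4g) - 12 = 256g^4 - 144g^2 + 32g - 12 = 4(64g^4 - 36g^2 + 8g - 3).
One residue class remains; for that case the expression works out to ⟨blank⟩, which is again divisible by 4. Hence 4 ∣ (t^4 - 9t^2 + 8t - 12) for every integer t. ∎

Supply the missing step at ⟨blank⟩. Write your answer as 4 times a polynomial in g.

The residues treated are {2, 1, 0}, so the missing case is t ≡ 3 (mod 4); write t = 4g+3.
Then (4g+3)^4 - 9(4g+3)^2 + 8(4g+3) - 12 = 256g^4 + 768g^3 + 720g^2 + 248g + 12 = 4(64g^4 + 192g^3 + 180g^2 + 62g + 3).

4(64g^4 + 192g^3 + 180g^2 + 62g + 3)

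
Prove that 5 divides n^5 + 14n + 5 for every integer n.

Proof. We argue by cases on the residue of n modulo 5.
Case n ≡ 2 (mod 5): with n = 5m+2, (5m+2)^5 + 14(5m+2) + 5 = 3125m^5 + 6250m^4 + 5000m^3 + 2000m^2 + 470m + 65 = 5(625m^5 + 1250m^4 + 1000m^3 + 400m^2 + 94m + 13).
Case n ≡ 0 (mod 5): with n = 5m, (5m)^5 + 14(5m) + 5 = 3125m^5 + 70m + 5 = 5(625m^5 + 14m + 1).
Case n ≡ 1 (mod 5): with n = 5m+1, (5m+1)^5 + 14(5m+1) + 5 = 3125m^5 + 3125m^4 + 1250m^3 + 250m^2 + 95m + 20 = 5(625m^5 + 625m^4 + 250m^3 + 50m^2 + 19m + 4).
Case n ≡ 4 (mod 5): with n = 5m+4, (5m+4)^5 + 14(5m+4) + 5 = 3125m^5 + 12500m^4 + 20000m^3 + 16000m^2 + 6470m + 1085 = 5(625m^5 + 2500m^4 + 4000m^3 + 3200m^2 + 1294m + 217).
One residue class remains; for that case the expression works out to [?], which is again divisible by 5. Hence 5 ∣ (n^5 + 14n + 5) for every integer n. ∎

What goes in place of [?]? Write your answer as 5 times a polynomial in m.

Only n ≡ 3 (mod 5) is unaccounted for. Put n = 5m+3:
(5m+3)^5 + 14(5m+3) + 5 expands to 3125m^5 + 9375m^4 + 11250m^3 + 6750m^2 + 2095m + 290,
and factoring out 5 leaves 5(625m^5 + 1875m^4 + 2250m^3 + 1350m^2 + 419m + 58).

5(625m^5 + 1875m^4 + 2250m^3 + 1350m^2 + 419m + 58)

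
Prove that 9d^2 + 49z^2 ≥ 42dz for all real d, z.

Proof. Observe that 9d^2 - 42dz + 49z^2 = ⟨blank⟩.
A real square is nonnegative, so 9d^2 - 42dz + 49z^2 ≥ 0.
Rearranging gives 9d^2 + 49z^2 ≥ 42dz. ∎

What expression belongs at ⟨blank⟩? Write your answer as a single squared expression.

(3d - 7z)^2

The leading and trailing coefficients are 3^2 and 7^2, and 42 = 2·3·7, so the trinomial is (3d - 7z)^2.
Hence 9d^2 - 42dz + 49z^2 ≥ 0.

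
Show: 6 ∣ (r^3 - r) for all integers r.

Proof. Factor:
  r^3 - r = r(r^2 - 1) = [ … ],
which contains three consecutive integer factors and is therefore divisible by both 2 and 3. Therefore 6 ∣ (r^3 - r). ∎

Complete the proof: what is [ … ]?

r(r^2 - 1) = r(r - 1)(r + 1) = (r - 1)r(r + 1).
These three factors are consecutive integers, so their product is divisible by 6.

(r - 1)r(r + 1)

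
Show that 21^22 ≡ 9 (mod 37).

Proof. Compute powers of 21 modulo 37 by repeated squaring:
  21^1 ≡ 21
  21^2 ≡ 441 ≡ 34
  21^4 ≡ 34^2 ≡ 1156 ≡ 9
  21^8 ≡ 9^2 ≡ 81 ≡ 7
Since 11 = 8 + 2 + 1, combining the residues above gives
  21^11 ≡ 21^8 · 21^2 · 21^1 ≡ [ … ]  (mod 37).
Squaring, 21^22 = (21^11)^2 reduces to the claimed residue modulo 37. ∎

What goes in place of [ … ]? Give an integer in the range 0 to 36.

3

21^8 · 21^2 · 21^1 ≡ 7 · 34 · 21 = 4998.
4998 mod 37 = 3, so 21^11 ≡ 3 (mod 37).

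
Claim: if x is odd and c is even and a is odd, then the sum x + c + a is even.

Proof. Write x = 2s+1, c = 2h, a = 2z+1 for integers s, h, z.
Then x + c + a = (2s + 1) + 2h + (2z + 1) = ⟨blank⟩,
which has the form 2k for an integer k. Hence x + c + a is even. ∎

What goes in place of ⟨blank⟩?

2(h + s + z + 1)

Expanding: (2s + 1) + 2h + (2z + 1) = 2h + 2s + 2z + 2.
Every term is even; pulling out the factor of 2 gives 2(h + s + z + 1).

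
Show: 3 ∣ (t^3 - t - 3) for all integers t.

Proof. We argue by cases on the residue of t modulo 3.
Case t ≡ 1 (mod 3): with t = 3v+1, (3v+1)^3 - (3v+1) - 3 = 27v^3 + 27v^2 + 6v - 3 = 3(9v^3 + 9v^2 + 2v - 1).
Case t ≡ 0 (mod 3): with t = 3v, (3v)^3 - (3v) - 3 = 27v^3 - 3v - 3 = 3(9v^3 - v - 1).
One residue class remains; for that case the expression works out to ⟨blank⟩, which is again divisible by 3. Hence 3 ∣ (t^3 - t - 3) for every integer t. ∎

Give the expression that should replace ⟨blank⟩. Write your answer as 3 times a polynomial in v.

3(9v^3 + 18v^2 + 11v + 1)

The residues treated are {1, 0}, so the missing case is t ≡ 2 (mod 3); write t = 3v+2.
Then (3v+2)^3 - (3v+2) - 3 = 27v^3 + 54v^2 + 33v + 3 = 3(9v^3 + 18v^2 + 11v + 1).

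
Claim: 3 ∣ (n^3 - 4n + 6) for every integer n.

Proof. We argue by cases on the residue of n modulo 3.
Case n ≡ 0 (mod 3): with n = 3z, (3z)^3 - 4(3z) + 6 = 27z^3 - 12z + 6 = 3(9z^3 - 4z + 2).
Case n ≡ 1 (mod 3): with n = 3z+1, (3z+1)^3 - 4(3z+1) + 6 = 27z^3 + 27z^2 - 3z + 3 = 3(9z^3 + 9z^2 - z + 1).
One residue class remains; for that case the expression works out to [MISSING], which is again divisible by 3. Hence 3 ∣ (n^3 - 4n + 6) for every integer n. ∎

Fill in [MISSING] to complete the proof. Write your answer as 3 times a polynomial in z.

The residues treated are {0, 1}, so the missing case is n ≡ 2 (mod 3); write n = 3z+2.
Then (3z+2)^3 - 4(3z+2) + 6 = 27z^3 + 54z^2 + 24z + 6 = 3(9z^3 + 18z^2 + 8z + 2).

3(9z^3 + 18z^2 + 8z + 2)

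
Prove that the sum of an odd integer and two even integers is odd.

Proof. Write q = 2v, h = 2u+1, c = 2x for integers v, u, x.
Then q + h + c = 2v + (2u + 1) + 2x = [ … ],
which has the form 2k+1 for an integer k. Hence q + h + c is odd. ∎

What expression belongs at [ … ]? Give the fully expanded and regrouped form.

2v + (2u + 1) + 2x = 2u + 2v + 2x + 1
= 2(u + v + x) + 1.
Since u + v + x is an integer, the sum is of the form 2k+1 for an integer k.

2(u + v + x) + 1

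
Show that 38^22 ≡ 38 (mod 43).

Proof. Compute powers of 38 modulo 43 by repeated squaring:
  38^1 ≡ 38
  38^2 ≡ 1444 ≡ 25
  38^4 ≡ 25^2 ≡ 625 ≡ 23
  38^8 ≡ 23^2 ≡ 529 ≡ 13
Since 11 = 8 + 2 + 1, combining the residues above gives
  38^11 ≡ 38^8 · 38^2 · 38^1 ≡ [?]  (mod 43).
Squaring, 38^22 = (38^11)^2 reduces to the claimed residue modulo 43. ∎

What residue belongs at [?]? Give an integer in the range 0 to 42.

Multiply the listed residues: 13 · 25 · 38 = 325 → 12350.
Reducing modulo 43: 12350 = 287·43 + 9, so 38^11 ≡ 9.

9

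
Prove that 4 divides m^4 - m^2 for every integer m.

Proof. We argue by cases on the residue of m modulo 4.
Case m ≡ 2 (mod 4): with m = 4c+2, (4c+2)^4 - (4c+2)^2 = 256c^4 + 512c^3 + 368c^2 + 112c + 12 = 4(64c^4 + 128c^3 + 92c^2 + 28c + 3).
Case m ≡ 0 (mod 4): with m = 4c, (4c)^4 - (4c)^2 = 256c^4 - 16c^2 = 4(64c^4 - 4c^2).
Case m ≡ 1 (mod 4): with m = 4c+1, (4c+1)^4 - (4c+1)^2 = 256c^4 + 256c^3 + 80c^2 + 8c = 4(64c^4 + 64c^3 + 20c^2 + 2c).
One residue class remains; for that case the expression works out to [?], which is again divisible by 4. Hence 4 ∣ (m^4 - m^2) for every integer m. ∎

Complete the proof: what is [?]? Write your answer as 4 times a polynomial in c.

4(64c^4 + 192c^3 + 212c^2 + 102c + 18)

Only m ≡ 3 (mod 4) is unaccounted for. Put m = 4c+3:
(4c+3)^4 - (4c+3)^2 expands to 256c^4 + 768c^3 + 848c^2 + 408c + 72,
and factoring out 4 leaves 4(64c^4 + 192c^3 + 212c^2 + 102c + 18).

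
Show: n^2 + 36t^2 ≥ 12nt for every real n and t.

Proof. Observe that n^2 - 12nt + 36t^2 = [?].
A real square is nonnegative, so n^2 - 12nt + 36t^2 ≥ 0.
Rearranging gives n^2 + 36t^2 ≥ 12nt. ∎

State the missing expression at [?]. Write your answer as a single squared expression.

n^2 - 12nt + 36t^2 is a perfect-square trinomial: the outer terms are (n)^2 and (6t)^2, and the cross term is -2·n·6t.
So n^2 - 12nt + 36t^2 = (n - 6t)^2 ≥ 0.

(n - 6t)^2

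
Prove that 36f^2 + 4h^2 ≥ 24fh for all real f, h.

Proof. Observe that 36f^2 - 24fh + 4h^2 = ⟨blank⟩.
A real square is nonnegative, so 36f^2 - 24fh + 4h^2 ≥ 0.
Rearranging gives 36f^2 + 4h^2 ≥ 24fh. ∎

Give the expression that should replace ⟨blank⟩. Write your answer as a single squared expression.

The leading and trailing coefficients are 6^2 and 2^2, and 24 = 2·6·2, so the trinomial is (6f - 2h)^2.
Hence 36f^2 - 24fh + 4h^2 ≥ 0.

(6f - 2h)^2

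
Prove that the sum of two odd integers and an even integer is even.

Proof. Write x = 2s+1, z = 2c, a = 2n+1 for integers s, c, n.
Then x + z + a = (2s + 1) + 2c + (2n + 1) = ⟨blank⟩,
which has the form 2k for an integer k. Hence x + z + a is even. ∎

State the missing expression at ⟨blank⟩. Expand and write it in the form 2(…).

(2s + 1) + 2c + (2n + 1) = 2c + 2n + 2s + 2
= 2(c + n + s + 1).
Since c + n + s + 1 is an integer, the sum is of the form 2k for an integer k.

2(c + n + s + 1)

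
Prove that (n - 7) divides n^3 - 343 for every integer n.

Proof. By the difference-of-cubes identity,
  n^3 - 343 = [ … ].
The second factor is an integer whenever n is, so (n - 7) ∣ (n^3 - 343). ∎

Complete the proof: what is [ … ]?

(n - 7)(n^2 + 7n + 49)

Polynomial division of n^3 - 343 by n - 7 leaves remainder 0 and quotient n^2 + 7n + 49.
Hence n^3 - 343 = (n - 7)(n^2 + 7n + 49).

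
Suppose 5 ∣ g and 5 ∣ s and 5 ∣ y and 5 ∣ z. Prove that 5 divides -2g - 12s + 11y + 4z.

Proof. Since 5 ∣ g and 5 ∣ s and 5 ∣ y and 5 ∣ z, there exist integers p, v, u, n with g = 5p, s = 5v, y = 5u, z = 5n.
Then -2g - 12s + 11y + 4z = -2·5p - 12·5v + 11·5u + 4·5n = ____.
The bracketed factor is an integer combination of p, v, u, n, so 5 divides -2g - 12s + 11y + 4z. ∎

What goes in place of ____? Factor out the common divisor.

Pull the common 5 out of every term: -2·5p - 12·5v + 11·5u + 4·5n = 5(4n - 2p + 11u - 12v).
4n - 2p + 11u - 12v is an integer, which exhibits the divisibility.

5(4n - 2p + 11u - 12v)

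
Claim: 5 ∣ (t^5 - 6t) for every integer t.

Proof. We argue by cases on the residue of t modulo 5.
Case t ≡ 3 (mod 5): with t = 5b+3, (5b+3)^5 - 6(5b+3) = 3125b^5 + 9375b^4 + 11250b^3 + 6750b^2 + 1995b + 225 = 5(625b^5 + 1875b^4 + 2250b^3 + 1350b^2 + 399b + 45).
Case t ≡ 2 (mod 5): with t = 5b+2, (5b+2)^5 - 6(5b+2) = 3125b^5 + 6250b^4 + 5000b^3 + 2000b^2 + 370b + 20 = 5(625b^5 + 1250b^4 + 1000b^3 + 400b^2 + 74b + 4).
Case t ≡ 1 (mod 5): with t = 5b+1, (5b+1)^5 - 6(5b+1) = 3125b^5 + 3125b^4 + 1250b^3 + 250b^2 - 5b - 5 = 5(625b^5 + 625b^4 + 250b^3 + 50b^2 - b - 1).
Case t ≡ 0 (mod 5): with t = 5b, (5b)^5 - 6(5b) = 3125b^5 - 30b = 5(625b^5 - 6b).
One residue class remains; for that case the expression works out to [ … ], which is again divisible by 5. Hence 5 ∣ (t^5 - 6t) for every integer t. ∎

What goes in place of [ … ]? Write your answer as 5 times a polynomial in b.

5(625b^5 + 2500b^4 + 4000b^3 + 3200b^2 + 1274b + 200)

Only t ≡ 4 (mod 5) is unaccounted for. Put t = 5b+4:
(5b+4)^5 - 6(5b+4) expands to 3125b^5 + 12500b^4 + 20000b^3 + 16000b^2 + 6370b + 1000,
and factoring out 5 leaves 5(625b^5 + 2500b^4 + 4000b^3 + 3200b^2 + 1274b + 200).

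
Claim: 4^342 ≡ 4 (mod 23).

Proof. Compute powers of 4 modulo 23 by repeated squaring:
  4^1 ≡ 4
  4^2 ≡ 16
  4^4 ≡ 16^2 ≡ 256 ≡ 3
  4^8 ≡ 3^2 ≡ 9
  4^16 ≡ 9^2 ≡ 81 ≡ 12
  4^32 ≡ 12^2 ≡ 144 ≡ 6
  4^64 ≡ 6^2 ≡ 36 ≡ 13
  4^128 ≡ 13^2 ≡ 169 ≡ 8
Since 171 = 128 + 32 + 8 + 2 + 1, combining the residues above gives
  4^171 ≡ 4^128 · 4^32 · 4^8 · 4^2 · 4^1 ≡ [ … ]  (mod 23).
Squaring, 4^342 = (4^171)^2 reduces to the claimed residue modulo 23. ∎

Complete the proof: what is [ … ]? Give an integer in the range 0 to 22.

2

Multiply the listed residues: 8 · 6 · 9 · 16 · 4 = 48 → 432 → 6912 → 27648.
Reducing modulo 23: 27648 = 1202·23 + 2, so 4^171 ≡ 2.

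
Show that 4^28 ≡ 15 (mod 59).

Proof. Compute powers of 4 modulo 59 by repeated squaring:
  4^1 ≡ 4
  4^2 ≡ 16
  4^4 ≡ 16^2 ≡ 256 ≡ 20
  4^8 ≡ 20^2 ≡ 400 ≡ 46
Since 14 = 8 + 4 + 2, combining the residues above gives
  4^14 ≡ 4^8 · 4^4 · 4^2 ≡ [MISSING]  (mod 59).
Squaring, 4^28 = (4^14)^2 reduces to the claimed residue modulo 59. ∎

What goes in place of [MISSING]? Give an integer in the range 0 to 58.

29

Multiply the listed residues: 46 · 20 · 16 = 920 → 14720.
Reducing modulo 59: 14720 = 249·59 + 29, so 4^14 ≡ 29.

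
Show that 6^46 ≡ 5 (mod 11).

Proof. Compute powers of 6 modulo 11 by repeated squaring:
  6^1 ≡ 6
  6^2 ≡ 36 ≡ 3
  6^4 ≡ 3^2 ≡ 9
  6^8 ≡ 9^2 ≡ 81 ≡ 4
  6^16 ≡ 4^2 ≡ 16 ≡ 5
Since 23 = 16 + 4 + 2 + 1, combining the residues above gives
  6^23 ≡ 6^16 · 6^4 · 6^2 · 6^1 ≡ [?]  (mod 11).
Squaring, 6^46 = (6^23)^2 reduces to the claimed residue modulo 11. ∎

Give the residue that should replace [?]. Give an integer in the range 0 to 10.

6^16 · 6^4 · 6^2 · 6^1 ≡ 5 · 9 · 3 · 6 = 810.
810 mod 11 = 7, so 6^23 ≡ 7 (mod 11).

7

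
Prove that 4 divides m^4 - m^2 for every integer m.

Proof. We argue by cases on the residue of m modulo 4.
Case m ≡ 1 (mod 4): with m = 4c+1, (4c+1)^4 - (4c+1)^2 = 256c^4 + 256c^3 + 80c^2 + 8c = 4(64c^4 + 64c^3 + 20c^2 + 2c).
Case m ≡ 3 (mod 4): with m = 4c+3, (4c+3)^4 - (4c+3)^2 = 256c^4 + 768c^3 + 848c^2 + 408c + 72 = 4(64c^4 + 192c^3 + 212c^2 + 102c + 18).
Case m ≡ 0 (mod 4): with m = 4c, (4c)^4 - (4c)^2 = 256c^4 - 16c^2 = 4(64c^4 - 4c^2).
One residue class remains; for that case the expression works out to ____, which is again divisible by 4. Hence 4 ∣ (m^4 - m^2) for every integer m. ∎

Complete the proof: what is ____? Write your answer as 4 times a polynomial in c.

Only m ≡ 2 (mod 4) is unaccounted for. Put m = 4c+2:
(4c+2)^4 - (4c+2)^2 expands to 256c^4 + 512c^3 + 368c^2 + 112c + 12,
and factoring out 4 leaves 4(64c^4 + 128c^3 + 92c^2 + 28c + 3).

4(64c^4 + 128c^3 + 92c^2 + 28c + 3)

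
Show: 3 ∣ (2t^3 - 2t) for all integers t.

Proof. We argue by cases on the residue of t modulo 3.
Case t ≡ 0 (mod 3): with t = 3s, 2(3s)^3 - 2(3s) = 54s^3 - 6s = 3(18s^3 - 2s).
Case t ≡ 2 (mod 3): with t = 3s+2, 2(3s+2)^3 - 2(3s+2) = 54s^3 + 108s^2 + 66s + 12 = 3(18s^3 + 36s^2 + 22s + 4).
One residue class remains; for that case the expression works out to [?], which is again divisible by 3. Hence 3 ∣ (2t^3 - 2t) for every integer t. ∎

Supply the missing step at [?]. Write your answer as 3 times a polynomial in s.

3(18s^3 + 18s^2 + 4s)

Only t ≡ 1 (mod 3) is unaccounted for. Put t = 3s+1:
2(3s+1)^3 - 2(3s+1) expands to 54s^3 + 54s^2 + 12s,
and factoring out 3 leaves 3(18s^3 + 18s^2 + 4s).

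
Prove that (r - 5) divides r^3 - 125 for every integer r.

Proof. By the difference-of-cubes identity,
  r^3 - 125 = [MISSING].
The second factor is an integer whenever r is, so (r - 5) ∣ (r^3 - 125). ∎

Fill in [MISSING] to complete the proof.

a^3 - b^3 = (a - b)(a^2 + ab + b^2). With a = r, b = 5:
r^3 - 125 = (r - 5)(r^2 + 5r + 25).

(r - 5)(r^2 + 5r + 25)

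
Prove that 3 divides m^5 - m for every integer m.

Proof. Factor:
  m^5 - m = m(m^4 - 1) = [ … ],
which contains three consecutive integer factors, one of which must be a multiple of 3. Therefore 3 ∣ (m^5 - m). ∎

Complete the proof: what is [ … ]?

(m - 1)m(m + 1)(m^2 + 1)

m^4 - 1 = (m^2 - 1)(m^2 + 1), and m^2 - 1 = (m-1)(m+1).
So m(m^4 - 1) = (m - 1)m(m + 1)(m^2 + 1).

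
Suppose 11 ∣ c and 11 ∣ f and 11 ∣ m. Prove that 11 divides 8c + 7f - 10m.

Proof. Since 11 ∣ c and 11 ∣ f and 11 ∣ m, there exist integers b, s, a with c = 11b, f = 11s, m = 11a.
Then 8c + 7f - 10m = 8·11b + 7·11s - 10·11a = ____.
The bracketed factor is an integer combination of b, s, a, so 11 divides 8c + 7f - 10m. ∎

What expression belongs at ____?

Pull the common 11 out of every term: 8·11b + 7·11s - 10·11a = 11(-10a + 8b + 7s).
-10a + 8b + 7s is an integer, which exhibits the divisibility.

11(-10a + 8b + 7s)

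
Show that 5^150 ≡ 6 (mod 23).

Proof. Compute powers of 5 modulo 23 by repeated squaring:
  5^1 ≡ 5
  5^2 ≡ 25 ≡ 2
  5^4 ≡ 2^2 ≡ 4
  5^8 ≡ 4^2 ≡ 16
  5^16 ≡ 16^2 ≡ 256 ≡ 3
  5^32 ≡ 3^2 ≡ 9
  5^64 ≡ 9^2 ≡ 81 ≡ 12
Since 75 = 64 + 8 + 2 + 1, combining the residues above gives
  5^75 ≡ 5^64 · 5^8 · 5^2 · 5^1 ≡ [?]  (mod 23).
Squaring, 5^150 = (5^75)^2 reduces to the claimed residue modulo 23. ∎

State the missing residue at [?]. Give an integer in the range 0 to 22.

11

5^64 · 5^8 · 5^2 · 5^1 ≡ 12 · 16 · 2 · 5 = 1920.
1920 mod 23 = 11, so 5^75 ≡ 11 (mod 23).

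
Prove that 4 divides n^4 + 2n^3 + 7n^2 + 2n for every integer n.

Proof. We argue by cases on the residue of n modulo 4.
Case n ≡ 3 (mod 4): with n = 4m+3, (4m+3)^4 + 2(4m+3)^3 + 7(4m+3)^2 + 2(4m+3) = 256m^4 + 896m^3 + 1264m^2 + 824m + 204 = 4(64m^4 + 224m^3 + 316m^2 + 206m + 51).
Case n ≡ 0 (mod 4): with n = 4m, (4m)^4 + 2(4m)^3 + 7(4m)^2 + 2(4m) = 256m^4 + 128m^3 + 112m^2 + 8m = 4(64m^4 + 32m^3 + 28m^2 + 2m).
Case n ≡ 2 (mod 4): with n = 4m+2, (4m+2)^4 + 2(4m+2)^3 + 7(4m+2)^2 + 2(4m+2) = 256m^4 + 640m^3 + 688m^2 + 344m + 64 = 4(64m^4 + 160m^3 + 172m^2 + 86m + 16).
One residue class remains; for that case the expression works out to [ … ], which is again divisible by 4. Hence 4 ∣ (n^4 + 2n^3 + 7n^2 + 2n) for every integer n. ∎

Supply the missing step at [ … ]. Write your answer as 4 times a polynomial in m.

The residues treated are {3, 0, 2}, so the missing case is n ≡ 1 (mod 4); write n = 4m+1.
Then (4m+1)^4 + 2(4m+1)^3 + 7(4m+1)^2 + 2(4m+1) = 256m^4 + 384m^3 + 304m^2 + 104m + 12 = 4(64m^4 + 96m^3 + 76m^2 + 26m + 3).

4(64m^4 + 96m^3 + 76m^2 + 26m + 3)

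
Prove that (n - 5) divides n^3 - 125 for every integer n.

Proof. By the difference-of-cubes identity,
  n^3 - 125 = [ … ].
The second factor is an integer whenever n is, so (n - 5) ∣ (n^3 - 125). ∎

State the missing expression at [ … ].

(n - 5)(n^2 + 5n + 25)

Polynomial division of n^3 - 125 by n - 5 leaves remainder 0 and quotient n^2 + 5n + 25.
Hence n^3 - 125 = (n - 5)(n^2 + 5n + 25).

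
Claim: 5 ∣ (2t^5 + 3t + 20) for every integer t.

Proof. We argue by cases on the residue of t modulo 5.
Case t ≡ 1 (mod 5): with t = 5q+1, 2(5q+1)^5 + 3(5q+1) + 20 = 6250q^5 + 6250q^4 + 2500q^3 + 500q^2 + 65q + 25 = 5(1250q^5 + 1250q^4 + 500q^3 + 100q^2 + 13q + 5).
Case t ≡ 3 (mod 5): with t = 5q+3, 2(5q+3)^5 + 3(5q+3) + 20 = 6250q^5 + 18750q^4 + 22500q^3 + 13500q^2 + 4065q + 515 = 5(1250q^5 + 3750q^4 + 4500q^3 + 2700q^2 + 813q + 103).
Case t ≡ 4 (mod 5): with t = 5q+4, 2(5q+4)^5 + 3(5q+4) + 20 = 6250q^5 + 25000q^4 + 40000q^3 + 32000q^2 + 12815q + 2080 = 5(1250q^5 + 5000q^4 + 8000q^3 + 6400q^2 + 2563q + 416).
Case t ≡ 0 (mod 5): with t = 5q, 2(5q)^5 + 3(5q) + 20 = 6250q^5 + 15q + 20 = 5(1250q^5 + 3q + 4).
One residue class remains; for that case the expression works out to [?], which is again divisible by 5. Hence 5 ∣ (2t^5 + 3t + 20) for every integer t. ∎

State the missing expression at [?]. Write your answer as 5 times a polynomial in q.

Only t ≡ 2 (mod 5) is unaccounted for. Put t = 5q+2:
2(5q+2)^5 + 3(5q+2) + 20 expands to 6250q^5 + 12500q^4 + 10000q^3 + 4000q^2 + 815q + 90,
and factoring out 5 leaves 5(1250q^5 + 2500q^4 + 2000q^3 + 800q^2 + 163q + 18).

5(1250q^5 + 2500q^4 + 2000q^3 + 800q^2 + 163q + 18)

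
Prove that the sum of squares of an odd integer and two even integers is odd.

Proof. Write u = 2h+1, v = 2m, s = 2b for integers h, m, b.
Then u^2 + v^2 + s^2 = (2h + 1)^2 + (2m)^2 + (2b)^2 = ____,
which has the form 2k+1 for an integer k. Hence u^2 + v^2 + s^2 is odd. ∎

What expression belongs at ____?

(2h + 1)^2 + (2m)^2 + (2b)^2 = 4b^2 + 4h^2 + 4h + 4m^2 + 1
= 2(2b^2 + 2h^2 + 2h + 2m^2) + 1.
Since 2b^2 + 2h^2 + 2h + 2m^2 is an integer, the sum of squares is of the form 2k+1 for an integer k.

2(2b^2 + 2h^2 + 2h + 2m^2) + 1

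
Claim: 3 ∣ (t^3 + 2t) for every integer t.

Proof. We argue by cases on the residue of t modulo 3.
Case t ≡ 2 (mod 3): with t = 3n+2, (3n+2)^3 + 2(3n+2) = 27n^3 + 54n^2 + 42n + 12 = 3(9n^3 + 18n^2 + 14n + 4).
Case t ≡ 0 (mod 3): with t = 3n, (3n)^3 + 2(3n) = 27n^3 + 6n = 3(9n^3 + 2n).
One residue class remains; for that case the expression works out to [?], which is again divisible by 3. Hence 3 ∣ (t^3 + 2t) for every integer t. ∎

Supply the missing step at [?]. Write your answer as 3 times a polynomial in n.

3(9n^3 + 9n^2 + 5n + 1)

Only t ≡ 1 (mod 3) is unaccounted for. Put t = 3n+1:
(3n+1)^3 + 2(3n+1) expands to 27n^3 + 27n^2 + 15n + 3,
and factoring out 3 leaves 3(9n^3 + 9n^2 + 5n + 1).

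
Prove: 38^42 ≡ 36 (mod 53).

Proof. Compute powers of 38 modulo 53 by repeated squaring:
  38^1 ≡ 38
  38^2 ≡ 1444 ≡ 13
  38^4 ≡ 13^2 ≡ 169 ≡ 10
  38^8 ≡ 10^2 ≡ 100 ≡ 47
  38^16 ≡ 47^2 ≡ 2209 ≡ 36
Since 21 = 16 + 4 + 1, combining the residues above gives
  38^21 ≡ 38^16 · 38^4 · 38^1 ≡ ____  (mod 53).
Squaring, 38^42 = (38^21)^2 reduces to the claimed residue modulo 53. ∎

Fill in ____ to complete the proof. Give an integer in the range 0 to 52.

6

Multiply the listed residues: 36 · 10 · 38 = 360 → 13680.
Reducing modulo 53: 13680 = 258·53 + 6, so 38^21 ≡ 6.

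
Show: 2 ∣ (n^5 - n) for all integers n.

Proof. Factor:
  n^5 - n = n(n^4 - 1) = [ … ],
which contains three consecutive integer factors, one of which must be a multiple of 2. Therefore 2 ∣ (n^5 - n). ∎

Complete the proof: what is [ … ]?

(n - 1)n(n + 1)(n^2 + 1)

n^4 - 1 = (n^2 - 1)(n^2 + 1), and n^2 - 1 = (n-1)(n+1).
So n(n^4 - 1) = (n - 1)n(n + 1)(n^2 + 1).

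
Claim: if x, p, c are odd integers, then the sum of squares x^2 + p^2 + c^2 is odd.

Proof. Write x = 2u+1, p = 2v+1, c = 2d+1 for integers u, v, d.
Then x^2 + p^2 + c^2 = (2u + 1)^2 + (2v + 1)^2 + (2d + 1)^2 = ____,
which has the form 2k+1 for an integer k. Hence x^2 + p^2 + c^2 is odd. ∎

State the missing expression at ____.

Expanding: (2u + 1)^2 + (2v + 1)^2 + (2d + 1)^2 = 4d^2 + 4d + 4u^2 + 4u + 4v^2 + 4v + 3.
Every term except the constant is even, so this is 2(2d^2 + 2d + 2u^2 + 2u + 2v^2 + 2v + 1) + 1,
and 2d^2 + 2d + 2u^2 + 2u + 2v^2 + 2v + 1 ∈ ℤ gives the required form.

2(2d^2 + 2d + 2u^2 + 2u + 2v^2 + 2v + 1) + 1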